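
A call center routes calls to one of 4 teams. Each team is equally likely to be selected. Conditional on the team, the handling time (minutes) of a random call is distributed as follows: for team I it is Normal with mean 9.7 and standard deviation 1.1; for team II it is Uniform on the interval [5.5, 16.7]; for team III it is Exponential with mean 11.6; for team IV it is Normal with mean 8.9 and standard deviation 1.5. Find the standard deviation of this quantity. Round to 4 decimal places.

Per component, I: μ=9.7, E[X²]=95.3; II: μ=11.1, E[X²]=133.663; III: μ=11.6, E[X²]=269.12; IV: μ=8.9, E[X²]=81.46.
E[X] = 0.25·9.7 + 0.25·11.1 + 0.25·11.6 + 0.25·8.9 = 10.325.
E[X²] = 0.25·95.3 + 0.25·133.663 + 0.25·269.12 + 0.25·81.46 = 144.886.
Var(X) = E[X²] − (E[X])² = 144.886 − 106.606 = 38.2802.
SD(X) = √38.2802 = 6.1871.

6.1871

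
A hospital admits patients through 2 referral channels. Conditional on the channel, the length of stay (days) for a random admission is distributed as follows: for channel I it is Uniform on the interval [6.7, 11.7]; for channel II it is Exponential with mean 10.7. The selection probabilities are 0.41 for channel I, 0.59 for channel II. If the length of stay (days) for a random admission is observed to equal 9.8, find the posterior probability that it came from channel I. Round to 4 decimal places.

0.7880

Likelihoods f(9.8 | ·): I: 0.2; II: 0.0373982.
Posterior ∝ prior × likelihood. Numerator for I: 0.41·0.2 = 0.082.
Normalizing constant: 0.41·0.2 + 0.59·0.0373982 = 0.104065.
P(I | observation) = 0.082 / 0.104065 = 0.787969.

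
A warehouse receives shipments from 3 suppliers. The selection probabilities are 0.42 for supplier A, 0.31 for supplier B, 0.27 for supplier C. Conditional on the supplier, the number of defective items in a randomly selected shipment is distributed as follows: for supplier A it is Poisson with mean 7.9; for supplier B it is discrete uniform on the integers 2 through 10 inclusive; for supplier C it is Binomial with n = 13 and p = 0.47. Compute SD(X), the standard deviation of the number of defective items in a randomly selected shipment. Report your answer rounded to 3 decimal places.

Per component, A: μ=7.9, E[X²]=70.31; B: μ=6, E[X²]=42.6667; C: μ=6.11, E[X²]=40.5704.
E[X] = 0.42·7.9 + 0.31·6 + 0.27·6.11 = 6.8277.
E[X²] = 0.42·70.31 + 0.31·42.6667 + 0.27·40.5704 = 53.7109.
Var(X) = E[X²] − (E[X])² = 53.7109 − 46.6175 = 7.09339.
SD(X) = √7.09339 = 2.66334.

2.663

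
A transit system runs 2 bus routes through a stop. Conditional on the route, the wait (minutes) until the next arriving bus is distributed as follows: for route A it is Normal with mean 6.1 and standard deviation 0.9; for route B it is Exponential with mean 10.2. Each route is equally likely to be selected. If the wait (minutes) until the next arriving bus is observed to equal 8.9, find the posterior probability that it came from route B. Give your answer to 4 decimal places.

0.9212

Likelihoods f(8.9 | ·): A: 0.00350668; B: 0.0409691.
Posterior ∝ prior × likelihood. Numerator for B: 0.5·0.0409691 = 0.0204846.
Normalizing constant: 0.5·0.00350668 + 0.5·0.0409691 = 0.0222379.
P(B | observation) = 0.0204846 / 0.0222379 = 0.921155.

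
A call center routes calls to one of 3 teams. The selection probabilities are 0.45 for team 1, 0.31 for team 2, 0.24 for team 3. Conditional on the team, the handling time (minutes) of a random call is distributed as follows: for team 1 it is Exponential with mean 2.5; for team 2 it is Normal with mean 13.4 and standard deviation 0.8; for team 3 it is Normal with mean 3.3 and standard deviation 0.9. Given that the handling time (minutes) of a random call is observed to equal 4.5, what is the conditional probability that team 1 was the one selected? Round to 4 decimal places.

Likelihoods f(4.5 | ·): 1: 0.0661196; 2: 6.6444e-28; 3: 0.182233.
Posterior ∝ prior × likelihood. Numerator for 1: 0.45·0.0661196 = 0.0297538.
Normalizing constant: 0.45·0.0661196 + 0.31·6.6444e-28 + 0.24·0.182233 = 0.0734898.
P(1 | observation) = 0.0297538 / 0.0734898 = 0.40487.

0.4049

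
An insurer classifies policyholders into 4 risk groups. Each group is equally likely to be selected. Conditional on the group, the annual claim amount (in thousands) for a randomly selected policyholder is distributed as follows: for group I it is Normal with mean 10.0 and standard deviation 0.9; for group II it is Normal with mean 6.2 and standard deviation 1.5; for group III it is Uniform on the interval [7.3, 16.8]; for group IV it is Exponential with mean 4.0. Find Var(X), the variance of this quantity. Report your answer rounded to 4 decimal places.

16.5519

Per component, I: μ=10, E[X²]=100.81; II: μ=6.2, E[X²]=40.69; III: μ=12.05, E[X²]=152.723; IV: μ=4, E[X²]=32.
E[X] = 0.25·10 + 0.25·6.2 + 0.25·12.05 + 0.25·4 = 8.0625.
E[X²] = 0.25·100.81 + 0.25·40.69 + 0.25·152.723 + 0.25·32 = 81.5558.
Var(X) = E[X²] − (E[X])² = 81.5558 − 65.0039 = 16.5519.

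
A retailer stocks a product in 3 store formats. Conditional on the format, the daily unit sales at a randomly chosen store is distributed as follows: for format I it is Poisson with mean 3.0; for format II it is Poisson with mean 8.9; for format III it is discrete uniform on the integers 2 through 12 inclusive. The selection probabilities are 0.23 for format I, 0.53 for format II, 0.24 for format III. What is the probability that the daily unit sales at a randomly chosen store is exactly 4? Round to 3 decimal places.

0.079

Conditional on each format, P(X = 4): I: 0.168031; II: 0.0356556; III: 0.0909091.
By total probability, P(X = 4) = 0.23·0.168031 + 0.53·0.0356556 + 0.24·0.0909091 = 0.0793629.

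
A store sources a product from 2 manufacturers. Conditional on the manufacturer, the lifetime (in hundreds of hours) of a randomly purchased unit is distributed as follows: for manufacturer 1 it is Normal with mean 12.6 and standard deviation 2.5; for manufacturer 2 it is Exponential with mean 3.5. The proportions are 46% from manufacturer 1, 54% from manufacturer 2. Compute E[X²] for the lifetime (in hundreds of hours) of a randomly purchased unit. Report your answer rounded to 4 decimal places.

For each component E[X²] = Var + (mean)², giving 1: 165.01; 2: 24.5.
Overall E[X²] = 0.46·165.01 + 0.54·24.5 = 89.1346.

89.1346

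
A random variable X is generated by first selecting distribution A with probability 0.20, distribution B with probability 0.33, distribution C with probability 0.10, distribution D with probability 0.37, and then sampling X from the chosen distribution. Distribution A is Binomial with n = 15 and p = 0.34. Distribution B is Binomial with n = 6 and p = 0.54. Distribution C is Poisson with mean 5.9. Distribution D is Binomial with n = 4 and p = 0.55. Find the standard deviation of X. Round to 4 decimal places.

Per component, A: μ=5.1, E[X²]=29.376; B: μ=3.24, E[X²]=11.988; C: μ=5.9, E[X²]=40.71; D: μ=2.2, E[X²]=5.83.
E[X] = 0.2·5.1 + 0.33·3.24 + 0.1·5.9 + 0.37·2.2 = 3.4932.
E[X²] = 0.2·29.376 + 0.33·11.988 + 0.1·40.71 + 0.37·5.83 = 16.0593.
Var(X) = E[X²] − (E[X])² = 16.0593 − 12.2024 = 3.85689.
SD(X) = √3.85689 = 1.9639.

1.9639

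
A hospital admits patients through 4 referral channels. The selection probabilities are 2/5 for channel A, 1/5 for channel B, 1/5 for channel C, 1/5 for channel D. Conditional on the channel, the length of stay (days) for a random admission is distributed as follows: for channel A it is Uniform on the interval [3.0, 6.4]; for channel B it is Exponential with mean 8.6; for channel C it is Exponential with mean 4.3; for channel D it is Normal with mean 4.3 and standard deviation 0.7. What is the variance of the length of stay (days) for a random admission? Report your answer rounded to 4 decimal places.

21.6949

Per component, A: μ=4.7, E[X²]=23.0533; B: μ=8.6, E[X²]=147.92; C: μ=4.3, E[X²]=36.98; D: μ=4.3, E[X²]=18.98.
E[X] = 0.4·4.7 + 0.2·8.6 + 0.2·4.3 + 0.2·4.3 = 5.32.
E[X²] = 0.4·23.0533 + 0.2·147.92 + 0.2·36.98 + 0.2·18.98 = 49.9973.
Var(X) = E[X²] − (E[X])² = 49.9973 − 28.3024 = 21.6949.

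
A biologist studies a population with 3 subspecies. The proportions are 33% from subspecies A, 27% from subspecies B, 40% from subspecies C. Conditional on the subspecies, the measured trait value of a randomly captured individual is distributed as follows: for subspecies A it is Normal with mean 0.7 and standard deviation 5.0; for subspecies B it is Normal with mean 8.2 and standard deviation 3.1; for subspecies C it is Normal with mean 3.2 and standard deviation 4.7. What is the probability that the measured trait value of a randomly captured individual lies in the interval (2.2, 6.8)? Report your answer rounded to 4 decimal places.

Conditional on each subspecies, P(2.2 < X < 6.8): A: 0.270856; B: 0.299308; C: 0.362394.
By total probability, P(2.2 < X < 6.8) = 0.33·0.270856 + 0.27·0.299308 + 0.4·0.362394 = 0.315154.

0.3152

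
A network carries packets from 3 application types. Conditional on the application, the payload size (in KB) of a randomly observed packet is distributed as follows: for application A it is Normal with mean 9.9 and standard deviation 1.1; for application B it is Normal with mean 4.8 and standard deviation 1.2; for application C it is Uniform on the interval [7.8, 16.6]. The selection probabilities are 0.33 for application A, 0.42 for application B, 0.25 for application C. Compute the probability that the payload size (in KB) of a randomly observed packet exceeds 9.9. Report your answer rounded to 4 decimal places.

0.3553

Conditional on each application, P(X > 9.9): A: 0.5; B: 1.06885e-05; C: 0.761364.
By total probability, P(X > 9.9) = 0.33·0.5 + 0.42·1.06885e-05 + 0.25·0.761364 = 0.355345.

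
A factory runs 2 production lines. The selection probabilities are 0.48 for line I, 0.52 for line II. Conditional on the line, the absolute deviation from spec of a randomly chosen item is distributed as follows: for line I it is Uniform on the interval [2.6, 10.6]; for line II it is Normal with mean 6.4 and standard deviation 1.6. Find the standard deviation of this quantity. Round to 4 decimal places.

1.9751

Per component, I: μ=6.6, E[X²]=48.8933; II: μ=6.4, E[X²]=43.52.
E[X] = 0.48·6.6 + 0.52·6.4 = 6.496.
E[X²] = 0.48·48.8933 + 0.52·43.52 = 46.0992.
Var(X) = E[X²] − (E[X])² = 46.0992 − 42.198 = 3.90118.
SD(X) = √3.90118 = 1.97514.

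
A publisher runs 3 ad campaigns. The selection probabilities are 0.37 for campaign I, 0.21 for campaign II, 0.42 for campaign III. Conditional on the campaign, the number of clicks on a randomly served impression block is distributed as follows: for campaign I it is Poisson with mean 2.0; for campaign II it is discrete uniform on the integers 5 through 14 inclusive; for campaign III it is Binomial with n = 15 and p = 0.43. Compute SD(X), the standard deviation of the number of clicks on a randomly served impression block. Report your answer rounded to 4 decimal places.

Per component, I: μ=2, E[X²]=6; II: μ=9.5, E[X²]=98.5; III: μ=6.45, E[X²]=45.279.
E[X] = 0.37·2 + 0.21·9.5 + 0.42·6.45 = 5.444.
E[X²] = 0.37·6 + 0.21·98.5 + 0.42·45.279 = 41.9222.
Var(X) = E[X²] − (E[X])² = 41.9222 − 29.6371 = 12.285.
SD(X) = √12.285 = 3.505.

3.5050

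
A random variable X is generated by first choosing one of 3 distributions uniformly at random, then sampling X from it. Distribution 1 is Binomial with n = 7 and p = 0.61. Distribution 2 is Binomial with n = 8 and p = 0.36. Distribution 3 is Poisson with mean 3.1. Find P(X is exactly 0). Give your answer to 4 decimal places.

Conditional on each component, P(X = 0): 1: 0.00137231; 2: 0.0281475; 3: 0.0450492.
By total probability, P(X = 0) = 0.333333·0.00137231 + 0.333333·0.0281475 + 0.333333·0.0450492 = 0.0248563.

0.0249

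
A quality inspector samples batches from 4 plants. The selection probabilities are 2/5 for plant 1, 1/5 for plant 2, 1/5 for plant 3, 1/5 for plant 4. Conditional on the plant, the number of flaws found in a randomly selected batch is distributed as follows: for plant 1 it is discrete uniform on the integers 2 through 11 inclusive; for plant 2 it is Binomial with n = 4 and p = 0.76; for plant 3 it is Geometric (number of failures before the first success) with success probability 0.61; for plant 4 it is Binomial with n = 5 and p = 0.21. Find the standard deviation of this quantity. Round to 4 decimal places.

Per component, 1: μ=6.5, E[X²]=50.5; 2: μ=3.04, E[X²]=9.9712; 3: μ=0.639344, E[X²]=1.45687; 4: μ=1.05, E[X²]=1.932.
E[X] = 0.4·6.5 + 0.2·3.04 + 0.2·0.639344 + 0.2·1.05 = 3.54587.
E[X²] = 0.4·50.5 + 0.2·9.9712 + 0.2·1.45687 + 0.2·1.932 = 22.872.
Var(X) = E[X²] − (E[X])² = 22.872 − 12.5732 = 10.2988.
SD(X) = √10.2988 = 3.20918.

3.2092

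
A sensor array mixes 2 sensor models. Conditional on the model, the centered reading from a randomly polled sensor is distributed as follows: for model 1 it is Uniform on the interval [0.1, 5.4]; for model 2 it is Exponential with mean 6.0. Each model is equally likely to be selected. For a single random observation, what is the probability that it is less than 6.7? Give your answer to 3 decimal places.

Conditional on each model, P(X < 6.7): 1: 1; 2: 0.672631.
By total probability, P(X < 6.7) = 0.5·1 + 0.5·0.672631 = 0.836315.

0.836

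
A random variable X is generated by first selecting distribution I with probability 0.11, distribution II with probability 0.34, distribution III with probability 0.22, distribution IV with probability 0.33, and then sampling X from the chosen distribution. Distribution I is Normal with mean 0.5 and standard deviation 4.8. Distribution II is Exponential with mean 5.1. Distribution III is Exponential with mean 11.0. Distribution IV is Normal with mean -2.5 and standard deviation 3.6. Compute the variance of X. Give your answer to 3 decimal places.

Per component, I: μ=0.5, E[X²]=23.29; II: μ=5.1, E[X²]=52.02; III: μ=11, E[X²]=242; IV: μ=-2.5, E[X²]=19.21.
E[X] = 0.11·0.5 + 0.34·5.1 + 0.22·11 + 0.33·-2.5 = 3.384.
E[X²] = 0.11·23.29 + 0.34·52.02 + 0.22·242 + 0.33·19.21 = 79.828.
Var(X) = E[X²] − (E[X])² = 79.828 − 11.4515 = 68.3765.

68.377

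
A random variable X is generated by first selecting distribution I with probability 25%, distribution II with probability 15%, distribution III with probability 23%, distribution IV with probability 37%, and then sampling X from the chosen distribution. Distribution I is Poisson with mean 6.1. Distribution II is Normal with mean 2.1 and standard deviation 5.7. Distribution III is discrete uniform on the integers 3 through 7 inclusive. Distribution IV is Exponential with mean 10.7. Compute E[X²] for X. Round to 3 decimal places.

For each component E[X²] = Var + (mean)², giving I: 43.31; II: 36.9; III: 27; IV: 228.98.
Overall E[X²] = 0.25·43.31 + 0.15·36.9 + 0.23·27 + 0.37·228.98 = 107.295.

107.295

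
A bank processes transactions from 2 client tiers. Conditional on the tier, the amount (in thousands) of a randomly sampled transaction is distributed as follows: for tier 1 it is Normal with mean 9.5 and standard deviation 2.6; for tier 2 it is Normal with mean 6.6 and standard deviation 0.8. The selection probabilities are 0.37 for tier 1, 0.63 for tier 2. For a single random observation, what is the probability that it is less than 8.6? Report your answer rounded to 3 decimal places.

0.761

Conditional on each tier, P(X < 8.6): 1: 0.364614; 2: 0.99379.
By total probability, P(X < 8.6) = 0.37·0.364614 + 0.63·0.99379 = 0.760995.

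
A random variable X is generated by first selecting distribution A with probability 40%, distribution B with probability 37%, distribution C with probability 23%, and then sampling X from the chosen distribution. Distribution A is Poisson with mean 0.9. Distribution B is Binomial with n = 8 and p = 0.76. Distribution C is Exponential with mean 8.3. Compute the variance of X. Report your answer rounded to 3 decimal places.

Per component, A: μ=0.9, E[X²]=1.71; B: μ=6.08, E[X²]=38.4256; C: μ=8.3, E[X²]=137.78.
E[X] = 0.4·0.9 + 0.37·6.08 + 0.23·8.3 = 4.5186.
E[X²] = 0.4·1.71 + 0.37·38.4256 + 0.23·137.78 = 46.5909.
Var(X) = E[X²] − (E[X])² = 46.5909 − 20.4177 = 26.1731.

26.173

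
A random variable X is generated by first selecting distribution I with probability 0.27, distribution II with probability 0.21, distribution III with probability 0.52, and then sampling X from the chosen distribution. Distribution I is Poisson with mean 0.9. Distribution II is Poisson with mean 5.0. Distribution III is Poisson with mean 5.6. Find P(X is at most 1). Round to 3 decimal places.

Conditional on each component, P(X ≤ 1): I: 0.772482; II: 0.0404277; III: 0.0244059.
By total probability, P(X ≤ 1) = 0.27·0.772482 + 0.21·0.0404277 + 0.52·0.0244059 = 0.229751.

0.230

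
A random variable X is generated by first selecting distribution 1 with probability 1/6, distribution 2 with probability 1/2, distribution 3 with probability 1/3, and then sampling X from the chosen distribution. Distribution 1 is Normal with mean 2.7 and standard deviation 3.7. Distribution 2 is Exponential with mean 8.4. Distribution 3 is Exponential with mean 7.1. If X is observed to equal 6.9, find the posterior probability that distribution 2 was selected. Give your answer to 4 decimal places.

Likelihoods f(6.9 | ·): 1: 0.0566118; 2: 0.0523575; 3: 0.0532943.
Posterior ∝ prior × likelihood. Numerator for 2: 0.5·0.0523575 = 0.0261787.
Normalizing constant: 0.166667·0.0566118 + 0.5·0.0523575 + 0.333333·0.0532943 = 0.0533788.
P(2 | observation) = 0.0261787 / 0.0533788 = 0.490433.

0.4904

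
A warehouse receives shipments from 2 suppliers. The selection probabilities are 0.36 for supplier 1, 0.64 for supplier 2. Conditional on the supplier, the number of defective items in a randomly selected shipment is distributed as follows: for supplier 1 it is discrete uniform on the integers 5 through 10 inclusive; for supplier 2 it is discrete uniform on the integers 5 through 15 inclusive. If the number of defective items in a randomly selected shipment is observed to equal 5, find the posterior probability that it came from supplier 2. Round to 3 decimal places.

0.492

Likelihoods P(X=5 | ·): 1: 0.166667; 2: 0.0909091.
Posterior ∝ prior × likelihood. Numerator for 2: 0.64·0.0909091 = 0.0581818.
Normalizing constant: 0.36·0.166667 + 0.64·0.0909091 = 0.118182.
P(2 | observation) = 0.0581818 / 0.118182 = 0.492308.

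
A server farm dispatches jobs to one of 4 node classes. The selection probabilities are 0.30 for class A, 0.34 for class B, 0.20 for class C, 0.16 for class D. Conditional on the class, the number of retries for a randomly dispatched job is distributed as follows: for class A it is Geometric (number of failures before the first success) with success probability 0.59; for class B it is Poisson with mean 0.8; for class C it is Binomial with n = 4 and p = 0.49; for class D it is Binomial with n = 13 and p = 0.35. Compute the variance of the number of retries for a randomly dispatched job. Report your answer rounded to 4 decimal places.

Per component, A: μ=0.694915, E[X²]=1.66073; B: μ=0.8, E[X²]=1.44; C: μ=1.96, E[X²]=4.8412; D: μ=4.55, E[X²]=23.66.
E[X] = 0.3·0.694915 + 0.34·0.8 + 0.2·1.96 + 0.16·4.55 = 1.60047.
E[X²] = 0.3·1.66073 + 0.34·1.44 + 0.2·4.8412 + 0.16·23.66 = 5.74166.
Var(X) = E[X²] − (E[X])² = 5.74166 − 2.56152 = 3.18014.

3.1801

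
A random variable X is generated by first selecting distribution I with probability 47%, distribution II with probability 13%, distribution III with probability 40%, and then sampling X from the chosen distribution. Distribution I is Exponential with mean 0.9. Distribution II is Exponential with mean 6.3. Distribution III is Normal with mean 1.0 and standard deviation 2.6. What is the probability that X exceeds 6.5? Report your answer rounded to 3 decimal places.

Conditional on each component, P(X > 6.5): I: 0.000730178; II: 0.356384; III: 0.0171986.
By total probability, P(X > 6.5) = 0.47·0.000730178 + 0.13·0.356384 + 0.4·0.0171986 = 0.0535526.

0.054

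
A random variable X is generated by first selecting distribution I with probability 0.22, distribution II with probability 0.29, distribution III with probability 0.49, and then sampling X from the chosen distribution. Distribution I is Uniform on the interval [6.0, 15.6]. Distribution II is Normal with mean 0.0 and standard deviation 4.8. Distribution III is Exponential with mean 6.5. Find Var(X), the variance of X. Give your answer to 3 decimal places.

44.512

Per component, I: μ=10.8, E[X²]=124.32; II: μ=0, E[X²]=23.04; III: μ=6.5, E[X²]=84.5.
E[X] = 0.22·10.8 + 0.29·0 + 0.49·6.5 = 5.561.
E[X²] = 0.22·124.32 + 0.29·23.04 + 0.49·84.5 = 75.437.
Var(X) = E[X²] − (E[X])² = 75.437 − 30.9247 = 44.5123.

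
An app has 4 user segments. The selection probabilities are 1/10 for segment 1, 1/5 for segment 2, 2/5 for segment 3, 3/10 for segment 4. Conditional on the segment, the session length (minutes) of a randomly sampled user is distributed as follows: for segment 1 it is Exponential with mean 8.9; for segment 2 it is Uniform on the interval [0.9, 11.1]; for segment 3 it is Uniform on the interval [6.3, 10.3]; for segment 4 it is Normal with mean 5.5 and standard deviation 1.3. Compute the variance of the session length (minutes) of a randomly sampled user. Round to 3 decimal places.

12.604

Per component, 1: μ=8.9, E[X²]=158.42; 2: μ=6, E[X²]=44.67; 3: μ=8.3, E[X²]=70.2233; 4: μ=5.5, E[X²]=31.94.
E[X] = 0.1·8.9 + 0.2·6 + 0.4·8.3 + 0.3·5.5 = 7.06.
E[X²] = 0.1·158.42 + 0.2·44.67 + 0.4·70.2233 + 0.3·31.94 = 62.4473.
Var(X) = E[X²] − (E[X])² = 62.4473 − 49.8436 = 12.6037.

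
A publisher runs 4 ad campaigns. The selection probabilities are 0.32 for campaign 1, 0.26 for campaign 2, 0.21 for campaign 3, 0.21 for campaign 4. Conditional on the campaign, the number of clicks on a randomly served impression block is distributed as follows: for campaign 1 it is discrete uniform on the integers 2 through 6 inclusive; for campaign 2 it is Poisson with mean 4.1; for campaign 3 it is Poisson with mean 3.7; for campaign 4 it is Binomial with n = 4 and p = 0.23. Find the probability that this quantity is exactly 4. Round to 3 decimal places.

Conditional on each campaign, P(X = 4): 1: 0.2; 2: 0.195127; 3: 0.193066; 4: 0.00279841.
By total probability, P(X = 4) = 0.32·0.2 + 0.26·0.195127 + 0.21·0.193066 + 0.21·0.00279841 = 0.155865.

0.156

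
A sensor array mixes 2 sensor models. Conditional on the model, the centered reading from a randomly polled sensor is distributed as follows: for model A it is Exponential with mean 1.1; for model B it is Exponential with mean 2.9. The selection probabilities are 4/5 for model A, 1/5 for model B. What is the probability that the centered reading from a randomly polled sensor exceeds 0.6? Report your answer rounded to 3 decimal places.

Conditional on each model, P(X > 0.6): A: 0.579578; B: 0.813104.
By total probability, P(X > 0.6) = 0.8·0.579578 + 0.2·0.813104 = 0.626283.

0.626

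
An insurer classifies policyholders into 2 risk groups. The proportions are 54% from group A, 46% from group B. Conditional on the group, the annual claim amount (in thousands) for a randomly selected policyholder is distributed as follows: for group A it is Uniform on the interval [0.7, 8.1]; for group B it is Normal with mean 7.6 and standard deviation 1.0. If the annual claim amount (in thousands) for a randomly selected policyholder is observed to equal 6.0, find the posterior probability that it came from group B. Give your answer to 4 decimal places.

0.4115

Likelihoods f(6.0 | ·): A: 0.135135; B: 0.110921.
Posterior ∝ prior × likelihood. Numerator for B: 0.46·0.110921 = 0.0510236.
Normalizing constant: 0.54·0.135135 + 0.46·0.110921 = 0.123997.
P(B | observation) = 0.0510236 / 0.123997 = 0.411492.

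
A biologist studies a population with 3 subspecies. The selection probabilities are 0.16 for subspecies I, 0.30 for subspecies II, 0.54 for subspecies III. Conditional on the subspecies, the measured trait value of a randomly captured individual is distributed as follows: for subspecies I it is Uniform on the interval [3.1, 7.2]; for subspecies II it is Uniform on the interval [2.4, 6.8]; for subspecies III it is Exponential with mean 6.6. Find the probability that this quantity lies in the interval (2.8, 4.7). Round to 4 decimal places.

Conditional on each subspecies, P(2.8 < X < 4.7): I: 0.390244; II: 0.431818; III: 0.163663.
By total probability, P(2.8 < X < 4.7) = 0.16·0.390244 + 0.3·0.431818 + 0.54·0.163663 = 0.280362.

0.2804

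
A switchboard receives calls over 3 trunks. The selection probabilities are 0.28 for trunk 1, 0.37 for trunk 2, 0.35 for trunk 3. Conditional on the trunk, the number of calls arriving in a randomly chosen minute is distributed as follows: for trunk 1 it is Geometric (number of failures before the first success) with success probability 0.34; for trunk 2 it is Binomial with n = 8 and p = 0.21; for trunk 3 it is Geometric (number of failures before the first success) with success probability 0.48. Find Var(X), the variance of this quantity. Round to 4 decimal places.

Per component, 1: μ=1.94118, E[X²]=9.47751; 2: μ=1.68, E[X²]=4.1496; 3: μ=1.08333, E[X²]=3.43056.
E[X] = 0.28·1.94118 + 0.37·1.68 + 0.35·1.08333 = 1.5443.
E[X²] = 0.28·9.47751 + 0.37·4.1496 + 0.35·3.43056 = 5.38975.
Var(X) = E[X²] − (E[X])² = 5.38975 − 2.38485 = 3.0049.

3.0049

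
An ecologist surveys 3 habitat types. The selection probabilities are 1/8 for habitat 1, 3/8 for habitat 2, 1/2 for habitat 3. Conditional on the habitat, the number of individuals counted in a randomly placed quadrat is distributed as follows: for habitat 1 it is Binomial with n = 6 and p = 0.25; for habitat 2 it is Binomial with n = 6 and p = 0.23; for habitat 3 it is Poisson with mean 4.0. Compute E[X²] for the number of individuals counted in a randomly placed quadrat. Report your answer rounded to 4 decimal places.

For each component E[X²] = Var + (mean)², giving 1: 3.375; 2: 2.967; 3: 20.
Overall E[X²] = 0.125·3.375 + 0.375·2.967 + 0.5·20 = 11.5345.

11.5345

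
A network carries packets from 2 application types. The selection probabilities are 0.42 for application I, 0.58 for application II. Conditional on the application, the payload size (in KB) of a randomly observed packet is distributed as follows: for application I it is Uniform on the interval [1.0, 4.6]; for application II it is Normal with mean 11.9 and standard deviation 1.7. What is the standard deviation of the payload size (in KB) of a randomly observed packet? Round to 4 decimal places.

Per component, I: μ=2.8, E[X²]=8.92; II: μ=11.9, E[X²]=144.5.
E[X] = 0.42·2.8 + 0.58·11.9 = 8.078.
E[X²] = 0.42·8.92 + 0.58·144.5 = 87.5564.
Var(X) = E[X²] − (E[X])² = 87.5564 − 65.2541 = 22.3023.
SD(X) = √22.3023 = 4.72253.

4.7225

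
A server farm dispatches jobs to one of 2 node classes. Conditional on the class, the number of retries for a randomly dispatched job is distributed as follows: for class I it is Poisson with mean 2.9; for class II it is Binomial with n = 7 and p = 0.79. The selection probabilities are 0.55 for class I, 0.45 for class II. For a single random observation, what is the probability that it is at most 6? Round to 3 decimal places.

0.898

Conditional on each class, P(X ≤ 6): I: 0.971283; II: 0.807961.
By total probability, P(X ≤ 6) = 0.55·0.971283 + 0.45·0.807961 = 0.897788.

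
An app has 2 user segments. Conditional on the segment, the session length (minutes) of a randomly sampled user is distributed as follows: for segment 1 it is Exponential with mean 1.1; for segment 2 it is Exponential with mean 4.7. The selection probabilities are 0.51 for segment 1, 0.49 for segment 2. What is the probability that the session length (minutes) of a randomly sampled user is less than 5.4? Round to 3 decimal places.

0.841

Conditional on each segment, P(X < 5.4): 1: 0.992621; 2: 0.683026.
By total probability, P(X < 5.4) = 0.51·0.992621 + 0.49·0.683026 = 0.840919.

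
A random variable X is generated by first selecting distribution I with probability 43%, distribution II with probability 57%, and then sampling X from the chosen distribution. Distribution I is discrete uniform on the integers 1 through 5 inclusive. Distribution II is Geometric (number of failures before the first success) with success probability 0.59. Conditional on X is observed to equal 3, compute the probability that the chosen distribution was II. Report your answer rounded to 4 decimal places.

Likelihoods P(X=3 | ·): I: 0.2; II: 0.0406634.
Posterior ∝ prior × likelihood. Numerator for II: 0.57·0.0406634 = 0.0231781.
Normalizing constant: 0.43·0.2 + 0.57·0.0406634 = 0.109178.
P(II | observation) = 0.0231781 / 0.109178 = 0.212296.

0.2123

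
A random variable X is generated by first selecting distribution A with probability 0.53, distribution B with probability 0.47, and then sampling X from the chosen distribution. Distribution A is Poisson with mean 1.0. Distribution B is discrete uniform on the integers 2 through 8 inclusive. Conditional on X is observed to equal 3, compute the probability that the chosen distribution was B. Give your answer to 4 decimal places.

0.6739

Likelihoods P(X=3 | ·): A: 0.0613132; B: 0.142857.
Posterior ∝ prior × likelihood. Numerator for B: 0.47·0.142857 = 0.0671429.
Normalizing constant: 0.53·0.0613132 + 0.47·0.142857 = 0.0996389.
P(B | observation) = 0.0671429 / 0.0996389 = 0.673862.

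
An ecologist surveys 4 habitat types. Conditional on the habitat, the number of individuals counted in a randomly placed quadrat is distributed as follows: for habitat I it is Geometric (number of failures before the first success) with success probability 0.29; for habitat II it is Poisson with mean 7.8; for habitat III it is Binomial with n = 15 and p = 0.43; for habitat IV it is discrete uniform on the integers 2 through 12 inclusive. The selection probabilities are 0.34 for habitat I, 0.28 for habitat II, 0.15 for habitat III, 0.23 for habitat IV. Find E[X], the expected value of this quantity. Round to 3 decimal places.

Component means — I: 2.44828; II: 7.8; III: 6.45; IV: 7.
E[X] = 0.34·2.44828 + 0.28·7.8 + 0.15·6.45 + 0.23·7 = 5.59391.

5.594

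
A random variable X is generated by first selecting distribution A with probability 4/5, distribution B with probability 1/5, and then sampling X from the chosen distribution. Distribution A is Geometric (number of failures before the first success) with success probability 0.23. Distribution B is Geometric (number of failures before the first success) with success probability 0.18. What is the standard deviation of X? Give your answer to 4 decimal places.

4.1158

Per component, A: μ=3.34783, E[X²]=25.7637; B: μ=4.55556, E[X²]=46.0617.
E[X] = 0.8·3.34783 + 0.2·4.55556 = 3.58937.
E[X²] = 0.8·25.7637 + 0.2·46.0617 = 29.8233.
Var(X) = E[X²] − (E[X])² = 29.8233 − 12.8836 = 16.9397.
SD(X) = √16.9397 = 4.11579.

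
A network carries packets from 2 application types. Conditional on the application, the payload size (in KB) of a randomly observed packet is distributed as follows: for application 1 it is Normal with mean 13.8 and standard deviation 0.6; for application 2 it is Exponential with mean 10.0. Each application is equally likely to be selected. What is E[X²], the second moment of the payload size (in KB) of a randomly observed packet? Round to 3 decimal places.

195.400

For each component E[X²] = Var + (mean)², giving 1: 190.8; 2: 200.
Overall E[X²] = 0.5·190.8 + 0.5·200 = 195.4.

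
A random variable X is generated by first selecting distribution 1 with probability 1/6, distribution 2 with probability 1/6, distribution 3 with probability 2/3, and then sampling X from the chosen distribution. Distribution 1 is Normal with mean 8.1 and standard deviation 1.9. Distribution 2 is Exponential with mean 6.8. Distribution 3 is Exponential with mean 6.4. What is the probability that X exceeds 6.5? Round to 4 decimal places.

Conditional on each component, P(X > 6.5): 1: 0.800135; 2: 0.384473; 3: 0.362176.
By total probability, P(X > 6.5) = 0.166667·0.800135 + 0.166667·0.384473 + 0.666667·0.362176 = 0.438885.

0.4389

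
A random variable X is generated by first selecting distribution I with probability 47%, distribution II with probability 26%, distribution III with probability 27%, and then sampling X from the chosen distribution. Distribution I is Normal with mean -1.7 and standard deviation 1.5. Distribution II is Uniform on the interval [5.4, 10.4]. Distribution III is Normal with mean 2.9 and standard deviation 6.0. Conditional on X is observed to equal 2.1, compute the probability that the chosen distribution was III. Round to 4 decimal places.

0.7789

Likelihoods f(2.1 | ·): I: 0.0107452; II: 0; III: 0.065902.
Posterior ∝ prior × likelihood. Numerator for III: 0.27·0.065902 = 0.0177935.
Normalizing constant: 0.47·0.0107452 + 0.26·0 + 0.27·0.065902 = 0.0228438.
P(III | observation) = 0.0177935 / 0.0228438 = 0.778922.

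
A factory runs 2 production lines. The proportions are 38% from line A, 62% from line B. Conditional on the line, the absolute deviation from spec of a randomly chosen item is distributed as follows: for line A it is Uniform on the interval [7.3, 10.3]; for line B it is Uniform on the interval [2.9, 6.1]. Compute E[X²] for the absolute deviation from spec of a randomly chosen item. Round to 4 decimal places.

42.7963

For each component E[X²] = Var + (mean)², giving A: 78.19; B: 21.1033.
Overall E[X²] = 0.38·78.19 + 0.62·21.1033 = 42.7963.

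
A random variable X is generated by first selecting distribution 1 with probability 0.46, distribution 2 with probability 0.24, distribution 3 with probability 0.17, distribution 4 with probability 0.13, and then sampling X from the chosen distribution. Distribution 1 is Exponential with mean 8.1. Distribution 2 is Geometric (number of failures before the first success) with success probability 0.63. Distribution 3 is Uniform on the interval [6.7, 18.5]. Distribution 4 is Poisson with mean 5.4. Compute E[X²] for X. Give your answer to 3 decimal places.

94.122

For each component E[X²] = Var + (mean)², giving 1: 131.22; 2: 1.27715; 3: 170.363; 4: 34.56.
Overall E[X²] = 0.46·131.22 + 0.24·1.27715 + 0.17·170.363 + 0.13·34.56 = 94.1223.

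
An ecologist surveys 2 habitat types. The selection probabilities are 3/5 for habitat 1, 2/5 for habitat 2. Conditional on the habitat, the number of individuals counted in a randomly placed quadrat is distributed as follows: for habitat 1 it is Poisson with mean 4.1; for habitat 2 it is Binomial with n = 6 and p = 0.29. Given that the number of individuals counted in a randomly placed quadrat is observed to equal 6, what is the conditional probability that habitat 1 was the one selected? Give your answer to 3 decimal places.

0.996

Likelihoods P(X=6 | ·): 1: 0.109336; 2: 0.000594823.
Posterior ∝ prior × likelihood. Numerator for 1: 0.6·0.109336 = 0.0656016.
Normalizing constant: 0.6·0.109336 + 0.4·0.000594823 = 0.0658395.
P(1 | observation) = 0.0656016 / 0.0658395 = 0.996386.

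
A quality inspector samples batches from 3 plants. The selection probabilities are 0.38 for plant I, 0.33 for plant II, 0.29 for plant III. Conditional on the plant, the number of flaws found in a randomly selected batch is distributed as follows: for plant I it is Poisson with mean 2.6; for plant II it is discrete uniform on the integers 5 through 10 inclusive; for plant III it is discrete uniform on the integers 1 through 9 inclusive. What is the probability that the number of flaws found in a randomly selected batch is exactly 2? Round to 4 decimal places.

Conditional on each plant, P(X = 2): I: 0.251045; II: 0; III: 0.111111.
By total probability, P(X = 2) = 0.38·0.251045 + 0.33·0 + 0.29·0.111111 = 0.127619.

0.1276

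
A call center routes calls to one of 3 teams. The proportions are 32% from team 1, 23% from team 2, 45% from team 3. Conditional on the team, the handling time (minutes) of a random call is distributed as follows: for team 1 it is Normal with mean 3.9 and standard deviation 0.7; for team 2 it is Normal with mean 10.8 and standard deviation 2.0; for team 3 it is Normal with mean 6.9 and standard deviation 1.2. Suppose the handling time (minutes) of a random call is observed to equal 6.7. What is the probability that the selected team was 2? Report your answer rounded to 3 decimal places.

Likelihoods f(6.7 | ·): 1: 0.000191186; 2: 0.024396; 3: 0.327866.
Posterior ∝ prior × likelihood. Numerator for 2: 0.23·0.024396 = 0.00561108.
Normalizing constant: 0.32·0.000191186 + 0.23·0.024396 + 0.45·0.327866 = 0.153212.
P(2 | observation) = 0.00561108 / 0.153212 = 0.036623.

0.037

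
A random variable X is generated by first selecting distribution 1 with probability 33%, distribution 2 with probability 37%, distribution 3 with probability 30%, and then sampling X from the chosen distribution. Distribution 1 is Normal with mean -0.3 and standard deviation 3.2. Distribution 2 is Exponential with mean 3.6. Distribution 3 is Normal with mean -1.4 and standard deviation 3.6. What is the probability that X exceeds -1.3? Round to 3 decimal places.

0.722

Conditional on each component, P(X > -1.3): 1: 0.62267; 2: 1; 3: 0.48892.
By total probability, P(X > -1.3) = 0.33·0.62267 + 0.37·1 + 0.3·0.48892 = 0.722157.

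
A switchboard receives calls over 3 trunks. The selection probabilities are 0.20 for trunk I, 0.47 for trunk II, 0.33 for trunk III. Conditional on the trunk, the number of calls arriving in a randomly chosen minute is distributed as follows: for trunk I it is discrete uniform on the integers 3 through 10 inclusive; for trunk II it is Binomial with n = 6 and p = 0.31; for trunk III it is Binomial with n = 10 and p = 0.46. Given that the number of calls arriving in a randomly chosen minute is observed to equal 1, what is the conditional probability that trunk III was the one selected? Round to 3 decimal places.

Likelihoods P(X=1 | ·): I: 0; II: 0.29091; III: 0.0179598.
Posterior ∝ prior × likelihood. Numerator for III: 0.33·0.0179598 = 0.00592674.
Normalizing constant: 0.2·0 + 0.47·0.29091 + 0.33·0.0179598 = 0.142654.
P(III | observation) = 0.00592674 / 0.142654 = 0.0415461.

0.042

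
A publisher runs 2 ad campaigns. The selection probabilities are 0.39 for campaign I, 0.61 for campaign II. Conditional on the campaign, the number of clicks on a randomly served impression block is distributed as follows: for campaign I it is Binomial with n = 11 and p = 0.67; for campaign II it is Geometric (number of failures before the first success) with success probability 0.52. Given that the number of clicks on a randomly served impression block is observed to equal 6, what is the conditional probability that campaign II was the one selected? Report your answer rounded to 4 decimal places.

Likelihoods P(X=6 | ·): I: 0.163554; II: 0.00635991.
Posterior ∝ prior × likelihood. Numerator for II: 0.61·0.00635991 = 0.00387954.
Normalizing constant: 0.39·0.163554 + 0.61·0.00635991 = 0.0676655.
P(II | observation) = 0.00387954 / 0.0676655 = 0.0573341.

0.0573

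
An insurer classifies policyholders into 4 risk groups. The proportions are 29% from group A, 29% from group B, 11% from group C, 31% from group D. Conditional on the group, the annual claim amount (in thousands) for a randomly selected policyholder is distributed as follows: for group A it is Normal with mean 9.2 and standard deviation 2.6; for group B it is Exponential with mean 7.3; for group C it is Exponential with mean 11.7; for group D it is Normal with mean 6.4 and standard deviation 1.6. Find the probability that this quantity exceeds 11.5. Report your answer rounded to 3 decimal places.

Conditional on each group, P(X > 11.5): A: 0.188182; B: 0.206937; C: 0.374222; D: 0.000717542.
By total probability, P(X > 11.5) = 0.29·0.188182 + 0.29·0.206937 + 0.11·0.374222 + 0.31·0.000717542 = 0.155971.

0.156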